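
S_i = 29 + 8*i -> [29, 37, 45, 53, 61]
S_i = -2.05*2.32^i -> [-2.05, -4.76, -11.03, -25.6, -59.39]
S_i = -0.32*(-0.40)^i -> [-0.32, 0.13, -0.05, 0.02, -0.01]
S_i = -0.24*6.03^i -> [-0.24, -1.45, -8.73, -52.62, -317.31]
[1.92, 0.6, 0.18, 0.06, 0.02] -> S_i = 1.92*0.31^i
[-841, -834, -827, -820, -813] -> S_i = -841 + 7*i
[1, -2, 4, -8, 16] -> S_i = 1*-2^i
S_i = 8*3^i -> [8, 24, 72, 216, 648]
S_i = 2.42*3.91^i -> [2.42, 9.46, 37.0, 144.66, 565.62]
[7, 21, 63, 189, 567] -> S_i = 7*3^i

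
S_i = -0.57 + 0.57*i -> [-0.57, 0.0, 0.57, 1.14, 1.71]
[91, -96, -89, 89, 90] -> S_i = Random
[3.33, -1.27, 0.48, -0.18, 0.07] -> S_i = 3.33*(-0.38)^i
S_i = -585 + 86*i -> [-585, -499, -413, -327, -241]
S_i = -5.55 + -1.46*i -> [-5.55, -7.01, -8.47, -9.93, -11.39]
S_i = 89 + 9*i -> [89, 98, 107, 116, 125]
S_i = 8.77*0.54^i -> [8.77, 4.74, 2.56, 1.38, 0.75]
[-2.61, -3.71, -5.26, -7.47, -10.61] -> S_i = -2.61*1.42^i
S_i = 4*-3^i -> [4, -12, 36, -108, 324]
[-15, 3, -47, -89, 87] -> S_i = Random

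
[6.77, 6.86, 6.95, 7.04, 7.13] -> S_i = 6.77 + 0.09*i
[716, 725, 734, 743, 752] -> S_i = 716 + 9*i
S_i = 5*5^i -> [5, 25, 125, 625, 3125]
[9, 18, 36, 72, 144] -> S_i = 9*2^i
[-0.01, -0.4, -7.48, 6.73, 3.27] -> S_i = Random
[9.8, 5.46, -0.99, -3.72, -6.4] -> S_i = Random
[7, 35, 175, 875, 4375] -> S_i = 7*5^i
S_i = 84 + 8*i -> [84, 92, 100, 108, 116]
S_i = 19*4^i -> [19, 76, 304, 1216, 4864]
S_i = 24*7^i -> [24, 168, 1176, 8232, 57624]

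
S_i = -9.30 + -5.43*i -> [-9.3, -14.73, -20.16, -25.59, -31.02]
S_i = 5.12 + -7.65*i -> [5.12, -2.53, -10.18, -17.83, -25.48]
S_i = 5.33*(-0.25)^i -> [5.33, -1.33, 0.33, -0.08, 0.02]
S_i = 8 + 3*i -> [8, 11, 14, 17, 20]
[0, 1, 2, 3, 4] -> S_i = 0 + 1*i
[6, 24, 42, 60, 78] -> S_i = 6 + 18*i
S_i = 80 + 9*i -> [80, 89, 98, 107, 116]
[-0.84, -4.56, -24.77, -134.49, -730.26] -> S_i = -0.84*5.43^i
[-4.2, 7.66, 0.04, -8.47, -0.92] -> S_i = Random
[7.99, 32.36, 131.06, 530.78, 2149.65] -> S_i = 7.99*4.05^i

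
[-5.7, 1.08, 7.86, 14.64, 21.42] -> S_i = -5.70 + 6.78*i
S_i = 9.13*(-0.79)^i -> [9.13, -7.21, 5.7, -4.5, 3.56]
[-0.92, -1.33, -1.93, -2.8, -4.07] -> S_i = -0.92*1.45^i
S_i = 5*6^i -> [5, 30, 180, 1080, 6480]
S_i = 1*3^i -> [1, 3, 9, 27, 81]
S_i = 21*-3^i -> [21, -63, 189, -567, 1701]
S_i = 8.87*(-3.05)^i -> [8.87, -27.05, 82.51, -251.67, 767.58]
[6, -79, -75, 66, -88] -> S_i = Random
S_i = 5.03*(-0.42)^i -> [5.03, -2.11, 0.89, -0.37, 0.16]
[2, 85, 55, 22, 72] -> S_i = Random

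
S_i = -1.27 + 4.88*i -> [-1.27, 3.61, 8.49, 13.37, 18.25]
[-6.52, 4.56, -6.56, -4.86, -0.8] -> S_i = Random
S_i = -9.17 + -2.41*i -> [-9.17, -11.58, -13.99, -16.4, -18.81]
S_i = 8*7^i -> [8, 56, 392, 2744, 19208]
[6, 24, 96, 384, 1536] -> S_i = 6*4^i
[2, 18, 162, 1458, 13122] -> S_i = 2*9^i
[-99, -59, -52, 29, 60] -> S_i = Random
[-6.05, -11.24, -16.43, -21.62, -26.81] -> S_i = -6.05 + -5.19*i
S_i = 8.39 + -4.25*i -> [8.39, 4.14, -0.11, -4.36, -8.61]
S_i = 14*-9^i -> [14, -126, 1134, -10206, 91854]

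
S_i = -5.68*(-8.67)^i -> [-5.68, 49.25, -426.96, 3701.74, -32094.06]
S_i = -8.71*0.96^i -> [-8.71, -8.36, -8.03, -7.71, -7.4]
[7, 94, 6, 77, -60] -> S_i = Random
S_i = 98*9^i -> [98, 882, 7938, 71442, 642978]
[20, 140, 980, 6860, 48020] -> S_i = 20*7^i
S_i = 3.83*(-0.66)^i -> [3.83, -2.53, 1.67, -1.1, 0.73]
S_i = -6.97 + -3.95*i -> [-6.97, -10.92, -14.87, -18.82, -22.77]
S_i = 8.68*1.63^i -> [8.68, 14.15, 23.06, 37.59, 61.27]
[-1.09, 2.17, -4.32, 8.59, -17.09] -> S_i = -1.09*(-1.99)^i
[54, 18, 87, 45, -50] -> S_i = Random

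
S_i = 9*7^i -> [9, 63, 441, 3087, 21609]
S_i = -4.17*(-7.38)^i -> [-4.17, 30.77, -227.12, 1676.12, -12369.77]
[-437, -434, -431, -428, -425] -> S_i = -437 + 3*i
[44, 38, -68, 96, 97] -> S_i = Random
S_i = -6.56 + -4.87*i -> [-6.56, -11.43, -16.3, -21.17, -26.04]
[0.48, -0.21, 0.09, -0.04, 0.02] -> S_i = 0.48*(-0.44)^i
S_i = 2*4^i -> [2, 8, 32, 128, 512]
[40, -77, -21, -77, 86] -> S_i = Random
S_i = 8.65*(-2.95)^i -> [8.65, -25.52, 75.28, -222.07, 655.09]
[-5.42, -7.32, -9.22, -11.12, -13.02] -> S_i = -5.42 + -1.90*i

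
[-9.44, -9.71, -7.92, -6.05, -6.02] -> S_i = Random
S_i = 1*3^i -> [1, 3, 9, 27, 81]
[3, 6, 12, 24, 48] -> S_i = 3*2^i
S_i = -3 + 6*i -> [-3, 3, 9, 15, 21]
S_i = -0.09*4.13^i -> [-0.09, -0.37, -1.54, -6.34, -26.18]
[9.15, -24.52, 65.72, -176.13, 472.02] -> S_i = 9.15*(-2.68)^i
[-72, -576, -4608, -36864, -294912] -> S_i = -72*8^i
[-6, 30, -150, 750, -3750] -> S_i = -6*-5^i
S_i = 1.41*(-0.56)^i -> [1.41, -0.79, 0.44, -0.25, 0.14]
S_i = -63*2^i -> [-63, -126, -252, -504, -1008]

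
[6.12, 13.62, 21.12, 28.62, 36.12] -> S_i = 6.12 + 7.50*i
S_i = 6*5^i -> [6, 30, 150, 750, 3750]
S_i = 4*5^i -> [4, 20, 100, 500, 2500]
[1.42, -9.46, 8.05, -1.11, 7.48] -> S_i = Random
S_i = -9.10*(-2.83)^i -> [-9.1, 25.75, -72.88, 206.25, -583.7]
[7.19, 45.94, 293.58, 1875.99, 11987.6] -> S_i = 7.19*6.39^i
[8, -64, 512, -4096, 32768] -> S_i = 8*-8^i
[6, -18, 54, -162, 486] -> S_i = 6*-3^i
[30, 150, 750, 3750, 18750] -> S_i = 30*5^i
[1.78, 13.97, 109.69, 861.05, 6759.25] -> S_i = 1.78*7.85^i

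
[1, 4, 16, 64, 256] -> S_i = 1*4^i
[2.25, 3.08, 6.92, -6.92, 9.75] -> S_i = Random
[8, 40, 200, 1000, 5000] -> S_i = 8*5^i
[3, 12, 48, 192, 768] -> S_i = 3*4^i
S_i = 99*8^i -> [99, 792, 6336, 50688, 405504]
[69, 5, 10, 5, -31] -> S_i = Random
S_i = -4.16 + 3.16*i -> [-4.16, -1.0, 2.16, 5.32, 8.48]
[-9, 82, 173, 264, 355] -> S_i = -9 + 91*i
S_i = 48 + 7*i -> [48, 55, 62, 69, 76]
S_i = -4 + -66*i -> [-4, -70, -136, -202, -268]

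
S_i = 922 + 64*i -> [922, 986, 1050, 1114, 1178]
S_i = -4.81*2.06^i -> [-4.81, -9.91, -20.41, -42.05, -86.62]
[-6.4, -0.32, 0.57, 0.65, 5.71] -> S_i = Random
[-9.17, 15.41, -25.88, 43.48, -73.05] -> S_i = -9.17*(-1.68)^i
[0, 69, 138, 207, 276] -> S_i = 0 + 69*i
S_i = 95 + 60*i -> [95, 155, 215, 275, 335]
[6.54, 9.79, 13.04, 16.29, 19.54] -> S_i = 6.54 + 3.25*i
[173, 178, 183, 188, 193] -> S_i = 173 + 5*i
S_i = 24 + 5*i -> [24, 29, 34, 39, 44]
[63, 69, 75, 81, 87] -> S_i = 63 + 6*i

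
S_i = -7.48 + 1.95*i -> [-7.48, -5.53, -3.58, -1.63, 0.32]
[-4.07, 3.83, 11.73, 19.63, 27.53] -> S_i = -4.07 + 7.90*i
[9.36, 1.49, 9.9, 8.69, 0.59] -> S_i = Random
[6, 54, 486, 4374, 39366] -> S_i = 6*9^i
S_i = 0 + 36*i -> [0, 36, 72, 108, 144]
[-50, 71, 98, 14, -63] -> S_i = Random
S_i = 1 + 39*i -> [1, 40, 79, 118, 157]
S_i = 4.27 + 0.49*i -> [4.27, 4.76, 5.25, 5.74, 6.23]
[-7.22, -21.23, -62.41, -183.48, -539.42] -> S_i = -7.22*2.94^i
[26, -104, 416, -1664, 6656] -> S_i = 26*-4^i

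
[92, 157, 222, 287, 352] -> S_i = 92 + 65*i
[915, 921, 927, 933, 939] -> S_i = 915 + 6*i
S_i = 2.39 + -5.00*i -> [2.39, -2.61, -7.61, -12.61, -17.61]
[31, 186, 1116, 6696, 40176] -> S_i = 31*6^i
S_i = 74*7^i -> [74, 518, 3626, 25382, 177674]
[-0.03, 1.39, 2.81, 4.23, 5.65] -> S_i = -0.03 + 1.42*i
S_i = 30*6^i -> [30, 180, 1080, 6480, 38880]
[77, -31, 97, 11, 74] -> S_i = Random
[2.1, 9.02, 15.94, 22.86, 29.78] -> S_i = 2.10 + 6.92*i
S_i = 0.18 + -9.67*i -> [0.18, -9.49, -19.16, -28.83, -38.5]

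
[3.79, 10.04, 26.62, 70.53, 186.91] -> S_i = 3.79*2.65^i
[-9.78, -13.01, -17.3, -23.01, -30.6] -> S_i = -9.78*1.33^i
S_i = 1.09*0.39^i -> [1.09, 0.43, 0.17, 0.06, 0.03]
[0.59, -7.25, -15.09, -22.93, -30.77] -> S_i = 0.59 + -7.84*i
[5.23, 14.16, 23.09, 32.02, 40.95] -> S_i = 5.23 + 8.93*i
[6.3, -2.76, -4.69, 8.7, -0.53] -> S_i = Random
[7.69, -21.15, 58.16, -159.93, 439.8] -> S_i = 7.69*(-2.75)^i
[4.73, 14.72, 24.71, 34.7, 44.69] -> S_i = 4.73 + 9.99*i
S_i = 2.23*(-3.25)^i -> [2.23, -7.25, 23.55, -76.55, 248.79]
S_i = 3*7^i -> [3, 21, 147, 1029, 7203]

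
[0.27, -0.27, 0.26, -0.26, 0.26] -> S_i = 0.27*(-0.99)^i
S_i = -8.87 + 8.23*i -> [-8.87, -0.64, 7.59, 15.82, 24.05]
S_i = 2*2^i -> [2, 4, 8, 16, 32]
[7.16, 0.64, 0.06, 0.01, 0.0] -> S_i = 7.16*0.09^i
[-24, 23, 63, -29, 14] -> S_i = Random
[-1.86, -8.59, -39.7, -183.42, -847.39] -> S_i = -1.86*4.62^i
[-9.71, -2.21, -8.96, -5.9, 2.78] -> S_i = Random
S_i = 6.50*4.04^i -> [6.5, 26.26, 106.09, 428.61, 1731.57]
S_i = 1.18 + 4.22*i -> [1.18, 5.4, 9.62, 13.84, 18.06]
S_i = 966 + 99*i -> [966, 1065, 1164, 1263, 1362]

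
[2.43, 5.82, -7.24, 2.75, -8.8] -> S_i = Random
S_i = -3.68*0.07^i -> [-3.68, -0.26, -0.02, -0.0, -0.0]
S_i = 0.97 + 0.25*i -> [0.97, 1.22, 1.47, 1.72, 1.97]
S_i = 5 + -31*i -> [5, -26, -57, -88, -119]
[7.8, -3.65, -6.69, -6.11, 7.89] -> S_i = Random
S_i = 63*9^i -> [63, 567, 5103, 45927, 413343]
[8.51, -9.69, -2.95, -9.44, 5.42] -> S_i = Random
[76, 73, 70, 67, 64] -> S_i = 76 + -3*i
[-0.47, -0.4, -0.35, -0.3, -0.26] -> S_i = -0.47*0.86^i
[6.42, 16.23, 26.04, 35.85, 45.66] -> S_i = 6.42 + 9.81*i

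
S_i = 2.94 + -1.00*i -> [2.94, 1.94, 0.94, -0.06, -1.06]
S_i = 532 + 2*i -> [532, 534, 536, 538, 540]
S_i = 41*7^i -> [41, 287, 2009, 14063, 98441]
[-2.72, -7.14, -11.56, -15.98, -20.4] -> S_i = -2.72 + -4.42*i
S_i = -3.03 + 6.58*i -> [-3.03, 3.55, 10.13, 16.71, 23.29]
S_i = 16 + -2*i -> [16, 14, 12, 10, 8]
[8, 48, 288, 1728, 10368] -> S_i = 8*6^i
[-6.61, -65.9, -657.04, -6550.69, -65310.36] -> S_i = -6.61*9.97^i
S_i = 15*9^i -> [15, 135, 1215, 10935, 98415]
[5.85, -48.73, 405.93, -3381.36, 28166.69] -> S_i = 5.85*(-8.33)^i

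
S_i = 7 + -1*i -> [7, 6, 5, 4, 3]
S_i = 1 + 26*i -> [1, 27, 53, 79, 105]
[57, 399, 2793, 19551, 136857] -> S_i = 57*7^i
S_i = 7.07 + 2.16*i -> [7.07, 9.23, 11.39, 13.55, 15.71]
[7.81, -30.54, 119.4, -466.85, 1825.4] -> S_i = 7.81*(-3.91)^i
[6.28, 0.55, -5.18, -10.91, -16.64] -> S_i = 6.28 + -5.73*i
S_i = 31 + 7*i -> [31, 38, 45, 52, 59]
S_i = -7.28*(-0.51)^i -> [-7.28, 3.71, -1.89, 0.97, -0.49]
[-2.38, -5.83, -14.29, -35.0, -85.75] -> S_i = -2.38*2.45^i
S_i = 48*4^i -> [48, 192, 768, 3072, 12288]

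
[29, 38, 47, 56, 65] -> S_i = 29 + 9*i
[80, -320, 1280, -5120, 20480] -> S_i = 80*-4^i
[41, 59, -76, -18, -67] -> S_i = Random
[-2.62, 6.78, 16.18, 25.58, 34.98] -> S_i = -2.62 + 9.40*i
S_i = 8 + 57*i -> [8, 65, 122, 179, 236]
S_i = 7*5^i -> [7, 35, 175, 875, 4375]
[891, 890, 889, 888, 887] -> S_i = 891 + -1*i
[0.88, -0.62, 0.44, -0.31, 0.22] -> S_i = 0.88*(-0.71)^i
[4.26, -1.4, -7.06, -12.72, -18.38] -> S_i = 4.26 + -5.66*i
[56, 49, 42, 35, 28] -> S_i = 56 + -7*i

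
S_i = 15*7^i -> [15, 105, 735, 5145, 36015]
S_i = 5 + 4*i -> [5, 9, 13, 17, 21]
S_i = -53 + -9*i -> [-53, -62, -71, -80, -89]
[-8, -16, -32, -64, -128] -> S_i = -8*2^i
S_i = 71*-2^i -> [71, -142, 284, -568, 1136]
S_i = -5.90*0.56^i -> [-5.9, -3.3, -1.85, -1.04, -0.58]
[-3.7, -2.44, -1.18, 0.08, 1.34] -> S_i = -3.70 + 1.26*i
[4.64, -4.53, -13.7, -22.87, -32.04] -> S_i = 4.64 + -9.17*i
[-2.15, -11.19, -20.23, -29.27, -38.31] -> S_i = -2.15 + -9.04*i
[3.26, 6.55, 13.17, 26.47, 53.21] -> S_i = 3.26*2.01^i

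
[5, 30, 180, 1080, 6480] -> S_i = 5*6^i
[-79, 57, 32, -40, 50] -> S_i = Random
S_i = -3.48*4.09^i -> [-3.48, -14.23, -58.21, -238.09, -973.81]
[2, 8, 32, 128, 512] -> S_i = 2*4^i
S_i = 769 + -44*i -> [769, 725, 681, 637, 593]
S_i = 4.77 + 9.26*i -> [4.77, 14.03, 23.29, 32.55, 41.81]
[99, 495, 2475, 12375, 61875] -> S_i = 99*5^i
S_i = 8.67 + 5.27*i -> [8.67, 13.94, 19.21, 24.48, 29.75]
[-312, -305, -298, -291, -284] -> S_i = -312 + 7*i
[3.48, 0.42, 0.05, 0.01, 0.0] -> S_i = 3.48*0.12^i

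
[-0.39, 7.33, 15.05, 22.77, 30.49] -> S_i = -0.39 + 7.72*i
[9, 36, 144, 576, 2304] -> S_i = 9*4^i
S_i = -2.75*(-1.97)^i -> [-2.75, 5.42, -10.67, 21.02, -41.42]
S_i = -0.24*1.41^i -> [-0.24, -0.34, -0.48, -0.67, -0.95]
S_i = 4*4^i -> [4, 16, 64, 256, 1024]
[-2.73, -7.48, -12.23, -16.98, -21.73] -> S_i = -2.73 + -4.75*i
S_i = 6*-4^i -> [6, -24, 96, -384, 1536]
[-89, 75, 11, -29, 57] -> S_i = Random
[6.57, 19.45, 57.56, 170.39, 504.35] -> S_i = 6.57*2.96^i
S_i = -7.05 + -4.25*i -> [-7.05, -11.3, -15.55, -19.8, -24.05]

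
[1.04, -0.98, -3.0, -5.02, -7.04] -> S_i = 1.04 + -2.02*i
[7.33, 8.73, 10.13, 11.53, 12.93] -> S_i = 7.33 + 1.40*i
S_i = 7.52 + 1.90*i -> [7.52, 9.42, 11.32, 13.22, 15.12]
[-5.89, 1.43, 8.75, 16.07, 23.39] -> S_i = -5.89 + 7.32*i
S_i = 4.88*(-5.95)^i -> [4.88, -29.04, 172.76, -1027.95, 6116.28]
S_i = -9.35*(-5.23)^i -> [-9.35, 48.9, -255.75, 1337.57, -6995.49]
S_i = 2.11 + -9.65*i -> [2.11, -7.54, -17.19, -26.84, -36.49]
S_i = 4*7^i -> [4, 28, 196, 1372, 9604]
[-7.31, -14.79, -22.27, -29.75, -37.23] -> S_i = -7.31 + -7.48*i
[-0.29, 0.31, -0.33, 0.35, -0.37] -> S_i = -0.29*(-1.06)^i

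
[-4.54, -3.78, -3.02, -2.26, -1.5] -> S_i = -4.54 + 0.76*i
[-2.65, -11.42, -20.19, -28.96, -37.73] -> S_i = -2.65 + -8.77*i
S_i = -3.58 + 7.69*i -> [-3.58, 4.11, 11.8, 19.49, 27.18]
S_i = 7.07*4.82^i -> [7.07, 34.08, 164.25, 791.7, 3815.99]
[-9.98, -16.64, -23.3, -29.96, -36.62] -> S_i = -9.98 + -6.66*i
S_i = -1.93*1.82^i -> [-1.93, -3.51, -6.39, -11.64, -21.18]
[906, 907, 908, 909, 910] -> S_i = 906 + 1*i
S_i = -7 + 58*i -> [-7, 51, 109, 167, 225]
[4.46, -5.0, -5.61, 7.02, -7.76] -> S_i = Random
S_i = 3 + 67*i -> [3, 70, 137, 204, 271]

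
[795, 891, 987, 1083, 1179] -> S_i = 795 + 96*i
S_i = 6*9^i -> [6, 54, 486, 4374, 39366]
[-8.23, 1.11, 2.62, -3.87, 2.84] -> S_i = Random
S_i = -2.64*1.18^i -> [-2.64, -3.12, -3.68, -4.34, -5.12]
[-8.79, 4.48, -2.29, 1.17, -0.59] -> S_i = -8.79*(-0.51)^i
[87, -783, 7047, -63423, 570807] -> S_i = 87*-9^i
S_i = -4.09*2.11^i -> [-4.09, -8.63, -18.21, -38.42, -81.07]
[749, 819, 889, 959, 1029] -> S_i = 749 + 70*i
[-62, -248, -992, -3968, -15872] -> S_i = -62*4^i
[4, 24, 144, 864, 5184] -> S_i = 4*6^i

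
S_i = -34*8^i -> [-34, -272, -2176, -17408, -139264]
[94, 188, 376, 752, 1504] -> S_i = 94*2^i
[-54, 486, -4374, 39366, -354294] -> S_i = -54*-9^i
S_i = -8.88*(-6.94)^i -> [-8.88, 61.63, -427.69, 2968.19, -20599.22]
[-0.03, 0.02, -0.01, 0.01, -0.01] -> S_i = -0.03*(-0.69)^i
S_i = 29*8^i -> [29, 232, 1856, 14848, 118784]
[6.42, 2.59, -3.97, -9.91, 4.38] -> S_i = Random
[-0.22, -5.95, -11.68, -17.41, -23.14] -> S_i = -0.22 + -5.73*i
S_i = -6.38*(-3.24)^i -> [-6.38, 20.67, -66.97, 217.0, -703.07]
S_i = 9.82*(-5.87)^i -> [9.82, -57.64, 338.37, -1986.21, 11659.07]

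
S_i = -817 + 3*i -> [-817, -814, -811, -808, -805]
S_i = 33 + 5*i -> [33, 38, 43, 48, 53]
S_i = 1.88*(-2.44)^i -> [1.88, -4.59, 11.19, -27.31, 66.64]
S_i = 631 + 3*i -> [631, 634, 637, 640, 643]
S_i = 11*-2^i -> [11, -22, 44, -88, 176]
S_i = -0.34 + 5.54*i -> [-0.34, 5.2, 10.74, 16.28, 21.82]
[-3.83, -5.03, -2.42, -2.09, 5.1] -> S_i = Random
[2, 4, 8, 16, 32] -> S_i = 2*2^i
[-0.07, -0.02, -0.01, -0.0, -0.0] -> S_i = -0.07*0.30^i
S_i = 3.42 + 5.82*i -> [3.42, 9.24, 15.06, 20.88, 26.7]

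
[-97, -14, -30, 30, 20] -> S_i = Random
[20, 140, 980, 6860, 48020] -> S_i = 20*7^i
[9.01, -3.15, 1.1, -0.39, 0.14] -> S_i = 9.01*(-0.35)^i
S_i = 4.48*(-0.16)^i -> [4.48, -0.72, 0.11, -0.02, 0.0]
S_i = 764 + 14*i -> [764, 778, 792, 806, 820]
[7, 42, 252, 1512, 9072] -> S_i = 7*6^i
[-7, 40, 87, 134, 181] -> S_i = -7 + 47*i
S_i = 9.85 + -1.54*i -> [9.85, 8.31, 6.77, 5.23, 3.69]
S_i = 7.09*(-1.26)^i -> [7.09, -8.93, 11.26, -14.18, 17.87]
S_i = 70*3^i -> [70, 210, 630, 1890, 5670]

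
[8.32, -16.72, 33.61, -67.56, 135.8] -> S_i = 8.32*(-2.01)^i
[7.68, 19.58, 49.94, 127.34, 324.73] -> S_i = 7.68*2.55^i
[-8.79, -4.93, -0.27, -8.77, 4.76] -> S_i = Random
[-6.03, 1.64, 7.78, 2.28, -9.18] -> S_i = Random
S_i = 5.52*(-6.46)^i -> [5.52, -35.66, 230.36, -1488.12, 9613.23]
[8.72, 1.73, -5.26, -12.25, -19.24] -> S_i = 8.72 + -6.99*i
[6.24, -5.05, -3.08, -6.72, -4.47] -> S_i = Random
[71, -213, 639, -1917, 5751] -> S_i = 71*-3^i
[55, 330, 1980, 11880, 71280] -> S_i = 55*6^i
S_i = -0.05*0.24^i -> [-0.05, -0.01, -0.0, -0.0, -0.0]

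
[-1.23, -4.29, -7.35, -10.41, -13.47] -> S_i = -1.23 + -3.06*i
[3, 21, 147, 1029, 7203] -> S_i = 3*7^i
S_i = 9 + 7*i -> [9, 16, 23, 30, 37]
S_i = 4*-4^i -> [4, -16, 64, -256, 1024]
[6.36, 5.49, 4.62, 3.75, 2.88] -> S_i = 6.36 + -0.87*i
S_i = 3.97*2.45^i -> [3.97, 9.73, 23.83, 58.38, 143.04]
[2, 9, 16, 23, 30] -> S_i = 2 + 7*i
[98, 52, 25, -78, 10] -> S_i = Random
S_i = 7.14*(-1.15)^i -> [7.14, -8.21, 9.44, -10.86, 12.49]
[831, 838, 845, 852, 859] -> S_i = 831 + 7*i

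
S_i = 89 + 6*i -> [89, 95, 101, 107, 113]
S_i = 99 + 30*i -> [99, 129, 159, 189, 219]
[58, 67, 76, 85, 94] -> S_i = 58 + 9*i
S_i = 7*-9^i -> [7, -63, 567, -5103, 45927]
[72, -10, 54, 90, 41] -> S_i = Random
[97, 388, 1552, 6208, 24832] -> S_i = 97*4^i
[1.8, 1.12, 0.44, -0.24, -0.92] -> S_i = 1.80 + -0.68*i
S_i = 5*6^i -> [5, 30, 180, 1080, 6480]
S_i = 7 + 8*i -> [7, 15, 23, 31, 39]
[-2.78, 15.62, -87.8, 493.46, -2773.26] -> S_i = -2.78*(-5.62)^i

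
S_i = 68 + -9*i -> [68, 59, 50, 41, 32]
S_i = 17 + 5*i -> [17, 22, 27, 32, 37]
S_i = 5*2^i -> [5, 10, 20, 40, 80]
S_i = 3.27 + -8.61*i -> [3.27, -5.34, -13.95, -22.56, -31.17]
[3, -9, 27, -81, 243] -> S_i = 3*-3^i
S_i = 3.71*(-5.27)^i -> [3.71, -19.55, 103.04, -543.01, 2861.65]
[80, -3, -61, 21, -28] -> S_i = Random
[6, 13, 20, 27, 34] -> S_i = 6 + 7*i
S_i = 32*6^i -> [32, 192, 1152, 6912, 41472]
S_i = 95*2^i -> [95, 190, 380, 760, 1520]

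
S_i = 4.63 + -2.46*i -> [4.63, 2.17, -0.29, -2.75, -5.21]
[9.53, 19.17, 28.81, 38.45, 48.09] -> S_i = 9.53 + 9.64*i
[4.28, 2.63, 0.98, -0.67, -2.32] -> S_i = 4.28 + -1.65*i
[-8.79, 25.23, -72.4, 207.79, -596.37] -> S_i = -8.79*(-2.87)^i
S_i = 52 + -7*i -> [52, 45, 38, 31, 24]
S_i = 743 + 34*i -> [743, 777, 811, 845, 879]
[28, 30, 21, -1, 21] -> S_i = Random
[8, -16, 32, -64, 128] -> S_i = 8*-2^i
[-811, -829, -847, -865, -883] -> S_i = -811 + -18*i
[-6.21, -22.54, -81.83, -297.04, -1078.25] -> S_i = -6.21*3.63^i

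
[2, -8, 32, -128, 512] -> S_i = 2*-4^i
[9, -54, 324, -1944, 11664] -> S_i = 9*-6^i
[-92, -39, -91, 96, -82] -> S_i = Random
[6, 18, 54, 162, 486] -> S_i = 6*3^i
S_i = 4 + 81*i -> [4, 85, 166, 247, 328]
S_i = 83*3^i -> [83, 249, 747, 2241, 6723]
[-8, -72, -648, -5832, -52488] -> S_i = -8*9^i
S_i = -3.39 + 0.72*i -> [-3.39, -2.67, -1.95, -1.23, -0.51]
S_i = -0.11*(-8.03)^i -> [-0.11, 0.88, -7.09, 56.96, -457.36]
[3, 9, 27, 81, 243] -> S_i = 3*3^i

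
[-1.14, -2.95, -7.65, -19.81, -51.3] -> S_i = -1.14*2.59^i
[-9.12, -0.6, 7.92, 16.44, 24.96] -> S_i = -9.12 + 8.52*i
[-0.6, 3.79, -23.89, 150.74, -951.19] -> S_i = -0.60*(-6.31)^i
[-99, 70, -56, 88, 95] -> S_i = Random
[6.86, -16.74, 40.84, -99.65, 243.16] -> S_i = 6.86*(-2.44)^i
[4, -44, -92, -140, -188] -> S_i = 4 + -48*i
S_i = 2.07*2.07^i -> [2.07, 4.28, 8.87, 18.36, 38.01]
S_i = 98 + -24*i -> [98, 74, 50, 26, 2]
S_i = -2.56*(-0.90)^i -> [-2.56, 2.3, -2.07, 1.87, -1.68]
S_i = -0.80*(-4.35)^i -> [-0.8, 3.48, -15.14, 65.85, -286.45]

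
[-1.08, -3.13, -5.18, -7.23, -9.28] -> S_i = -1.08 + -2.05*i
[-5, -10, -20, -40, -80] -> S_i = -5*2^i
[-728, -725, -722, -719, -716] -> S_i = -728 + 3*i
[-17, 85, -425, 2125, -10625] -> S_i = -17*-5^i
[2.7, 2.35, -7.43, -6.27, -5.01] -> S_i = Random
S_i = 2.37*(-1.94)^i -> [2.37, -4.6, 8.92, -17.3, 33.57]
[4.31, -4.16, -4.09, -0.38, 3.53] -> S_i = Random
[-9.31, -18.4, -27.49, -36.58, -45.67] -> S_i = -9.31 + -9.09*i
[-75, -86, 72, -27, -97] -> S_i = Random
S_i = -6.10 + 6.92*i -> [-6.1, 0.82, 7.74, 14.66, 21.58]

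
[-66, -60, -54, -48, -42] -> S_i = -66 + 6*i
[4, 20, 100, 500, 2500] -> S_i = 4*5^i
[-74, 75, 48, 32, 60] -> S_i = Random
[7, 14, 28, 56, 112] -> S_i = 7*2^i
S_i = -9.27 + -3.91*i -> [-9.27, -13.18, -17.09, -21.0, -24.91]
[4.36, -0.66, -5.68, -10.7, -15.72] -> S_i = 4.36 + -5.02*i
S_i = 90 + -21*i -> [90, 69, 48, 27, 6]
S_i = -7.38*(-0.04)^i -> [-7.38, 0.3, -0.01, 0.0, -0.0]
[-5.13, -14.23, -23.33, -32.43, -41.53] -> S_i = -5.13 + -9.10*i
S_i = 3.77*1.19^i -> [3.77, 4.49, 5.34, 6.35, 7.56]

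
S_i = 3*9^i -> [3, 27, 243, 2187, 19683]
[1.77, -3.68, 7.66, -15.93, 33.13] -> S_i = 1.77*(-2.08)^i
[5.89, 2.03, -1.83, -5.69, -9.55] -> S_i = 5.89 + -3.86*i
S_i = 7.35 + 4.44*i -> [7.35, 11.79, 16.23, 20.67, 25.11]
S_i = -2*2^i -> [-2, -4, -8, -16, -32]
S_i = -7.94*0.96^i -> [-7.94, -7.62, -7.32, -7.02, -6.74]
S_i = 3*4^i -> [3, 12, 48, 192, 768]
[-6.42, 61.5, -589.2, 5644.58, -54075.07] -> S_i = -6.42*(-9.58)^i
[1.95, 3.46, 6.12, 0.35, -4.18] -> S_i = Random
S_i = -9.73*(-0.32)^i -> [-9.73, 3.11, -1.0, 0.32, -0.1]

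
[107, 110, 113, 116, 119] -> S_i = 107 + 3*i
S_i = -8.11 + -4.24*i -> [-8.11, -12.35, -16.59, -20.83, -25.07]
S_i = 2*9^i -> [2, 18, 162, 1458, 13122]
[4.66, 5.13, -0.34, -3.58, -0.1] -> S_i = Random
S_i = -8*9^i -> [-8, -72, -648, -5832, -52488]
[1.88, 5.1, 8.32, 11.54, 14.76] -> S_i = 1.88 + 3.22*i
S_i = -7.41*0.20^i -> [-7.41, -1.48, -0.3, -0.06, -0.01]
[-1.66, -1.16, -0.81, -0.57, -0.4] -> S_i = -1.66*0.70^i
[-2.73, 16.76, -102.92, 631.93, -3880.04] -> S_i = -2.73*(-6.14)^i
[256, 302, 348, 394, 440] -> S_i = 256 + 46*i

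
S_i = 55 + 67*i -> [55, 122, 189, 256, 323]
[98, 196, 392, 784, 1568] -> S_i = 98*2^i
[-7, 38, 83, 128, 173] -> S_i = -7 + 45*i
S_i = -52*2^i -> [-52, -104, -208, -416, -832]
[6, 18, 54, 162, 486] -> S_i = 6*3^i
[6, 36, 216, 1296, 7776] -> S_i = 6*6^i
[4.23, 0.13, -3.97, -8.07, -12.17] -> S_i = 4.23 + -4.10*i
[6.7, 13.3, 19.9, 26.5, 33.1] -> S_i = 6.70 + 6.60*i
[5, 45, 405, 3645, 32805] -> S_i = 5*9^i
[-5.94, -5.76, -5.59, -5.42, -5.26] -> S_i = -5.94*0.97^i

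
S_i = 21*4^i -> [21, 84, 336, 1344, 5376]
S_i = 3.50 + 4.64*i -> [3.5, 8.14, 12.78, 17.42, 22.06]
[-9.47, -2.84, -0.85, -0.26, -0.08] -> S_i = -9.47*0.30^i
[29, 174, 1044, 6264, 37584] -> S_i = 29*6^i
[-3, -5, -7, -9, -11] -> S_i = -3 + -2*i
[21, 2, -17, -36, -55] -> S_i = 21 + -19*i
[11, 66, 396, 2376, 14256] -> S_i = 11*6^i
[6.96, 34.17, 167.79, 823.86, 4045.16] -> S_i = 6.96*4.91^i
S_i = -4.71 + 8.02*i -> [-4.71, 3.31, 11.33, 19.35, 27.37]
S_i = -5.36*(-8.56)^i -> [-5.36, 45.88, -392.75, 3361.91, -28777.95]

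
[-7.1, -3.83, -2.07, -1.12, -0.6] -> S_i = -7.10*0.54^i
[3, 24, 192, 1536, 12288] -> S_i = 3*8^i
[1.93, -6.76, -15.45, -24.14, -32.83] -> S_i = 1.93 + -8.69*i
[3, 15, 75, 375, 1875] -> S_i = 3*5^i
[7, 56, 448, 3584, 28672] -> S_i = 7*8^i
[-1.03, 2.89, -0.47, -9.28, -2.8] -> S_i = Random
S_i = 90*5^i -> [90, 450, 2250, 11250, 56250]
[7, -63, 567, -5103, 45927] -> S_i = 7*-9^i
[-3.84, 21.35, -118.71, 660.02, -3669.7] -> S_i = -3.84*(-5.56)^i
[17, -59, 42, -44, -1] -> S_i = Random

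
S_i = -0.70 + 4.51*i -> [-0.7, 3.81, 8.32, 12.83, 17.34]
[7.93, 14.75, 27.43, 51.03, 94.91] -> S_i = 7.93*1.86^i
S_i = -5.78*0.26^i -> [-5.78, -1.5, -0.39, -0.1, -0.03]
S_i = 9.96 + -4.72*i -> [9.96, 5.24, 0.52, -4.2, -8.92]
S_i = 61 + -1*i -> [61, 60, 59, 58, 57]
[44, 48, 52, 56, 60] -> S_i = 44 + 4*i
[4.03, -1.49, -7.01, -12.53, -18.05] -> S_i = 4.03 + -5.52*i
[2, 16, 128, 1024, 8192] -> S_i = 2*8^i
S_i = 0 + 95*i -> [0, 95, 190, 285, 380]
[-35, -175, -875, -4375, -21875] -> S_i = -35*5^i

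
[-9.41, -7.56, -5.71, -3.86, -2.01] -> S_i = -9.41 + 1.85*i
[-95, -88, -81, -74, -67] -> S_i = -95 + 7*i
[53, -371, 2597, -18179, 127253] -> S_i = 53*-7^i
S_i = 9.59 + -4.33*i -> [9.59, 5.26, 0.93, -3.4, -7.73]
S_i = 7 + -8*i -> [7, -1, -9, -17, -25]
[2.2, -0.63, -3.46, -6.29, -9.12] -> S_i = 2.20 + -2.83*i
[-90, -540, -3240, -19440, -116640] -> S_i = -90*6^i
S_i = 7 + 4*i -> [7, 11, 15, 19, 23]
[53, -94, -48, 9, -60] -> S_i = Random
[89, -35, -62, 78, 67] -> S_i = Random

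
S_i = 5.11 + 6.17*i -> [5.11, 11.28, 17.45, 23.62, 29.79]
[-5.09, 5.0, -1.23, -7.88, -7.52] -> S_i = Random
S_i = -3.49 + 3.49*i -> [-3.49, 0.0, 3.49, 6.98, 10.47]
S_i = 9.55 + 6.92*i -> [9.55, 16.47, 23.39, 30.31, 37.23]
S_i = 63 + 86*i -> [63, 149, 235, 321, 407]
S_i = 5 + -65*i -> [5, -60, -125, -190, -255]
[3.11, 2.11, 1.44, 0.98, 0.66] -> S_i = 3.11*0.68^i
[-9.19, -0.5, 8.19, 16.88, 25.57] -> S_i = -9.19 + 8.69*i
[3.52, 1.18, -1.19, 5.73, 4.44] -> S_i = Random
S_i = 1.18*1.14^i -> [1.18, 1.35, 1.53, 1.75, 1.99]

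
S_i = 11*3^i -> [11, 33, 99, 297, 891]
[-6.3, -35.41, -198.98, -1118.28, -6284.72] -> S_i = -6.30*5.62^i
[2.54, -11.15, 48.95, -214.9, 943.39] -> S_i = 2.54*(-4.39)^i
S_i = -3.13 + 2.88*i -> [-3.13, -0.25, 2.63, 5.51, 8.39]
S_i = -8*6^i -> [-8, -48, -288, -1728, -10368]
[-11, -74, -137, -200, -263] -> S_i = -11 + -63*i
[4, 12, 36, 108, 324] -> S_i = 4*3^i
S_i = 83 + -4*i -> [83, 79, 75, 71, 67]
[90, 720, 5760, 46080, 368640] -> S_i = 90*8^i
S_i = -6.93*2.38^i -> [-6.93, -16.49, -39.25, -93.43, -222.35]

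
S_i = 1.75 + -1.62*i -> [1.75, 0.13, -1.49, -3.11, -4.73]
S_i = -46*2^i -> [-46, -92, -184, -368, -736]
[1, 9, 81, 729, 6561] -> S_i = 1*9^i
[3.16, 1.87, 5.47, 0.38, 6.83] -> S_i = Random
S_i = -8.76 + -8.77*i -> [-8.76, -17.53, -26.3, -35.07, -43.84]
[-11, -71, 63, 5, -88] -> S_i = Random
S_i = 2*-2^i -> [2, -4, 8, -16, 32]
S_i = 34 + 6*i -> [34, 40, 46, 52, 58]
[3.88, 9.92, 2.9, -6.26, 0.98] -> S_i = Random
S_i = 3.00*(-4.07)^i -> [3.0, -12.21, 49.69, -202.26, 823.19]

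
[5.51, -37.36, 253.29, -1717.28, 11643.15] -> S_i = 5.51*(-6.78)^i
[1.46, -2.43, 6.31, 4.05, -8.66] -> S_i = Random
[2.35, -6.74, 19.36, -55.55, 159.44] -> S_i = 2.35*(-2.87)^i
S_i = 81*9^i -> [81, 729, 6561, 59049, 531441]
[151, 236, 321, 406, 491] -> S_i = 151 + 85*i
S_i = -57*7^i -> [-57, -399, -2793, -19551, -136857]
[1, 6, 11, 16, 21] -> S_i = 1 + 5*i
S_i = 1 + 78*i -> [1, 79, 157, 235, 313]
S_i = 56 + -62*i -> [56, -6, -68, -130, -192]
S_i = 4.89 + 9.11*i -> [4.89, 14.0, 23.11, 32.22, 41.33]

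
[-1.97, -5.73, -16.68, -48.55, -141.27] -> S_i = -1.97*2.91^i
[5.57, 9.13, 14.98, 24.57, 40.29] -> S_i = 5.57*1.64^i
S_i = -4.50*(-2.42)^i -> [-4.5, 10.89, -26.35, 63.78, -154.34]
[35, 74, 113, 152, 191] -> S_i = 35 + 39*i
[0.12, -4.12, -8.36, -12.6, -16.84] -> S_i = 0.12 + -4.24*i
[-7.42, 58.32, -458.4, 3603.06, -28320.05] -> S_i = -7.42*(-7.86)^i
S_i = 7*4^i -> [7, 28, 112, 448, 1792]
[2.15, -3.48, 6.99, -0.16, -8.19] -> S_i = Random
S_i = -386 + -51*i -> [-386, -437, -488, -539, -590]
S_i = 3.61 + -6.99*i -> [3.61, -3.38, -10.37, -17.36, -24.35]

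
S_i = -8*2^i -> [-8, -16, -32, -64, -128]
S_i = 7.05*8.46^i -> [7.05, 59.64, 504.58, 4268.74, 36113.58]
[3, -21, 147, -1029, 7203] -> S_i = 3*-7^i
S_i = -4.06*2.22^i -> [-4.06, -9.01, -20.01, -44.42, -98.61]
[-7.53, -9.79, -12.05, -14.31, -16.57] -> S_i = -7.53 + -2.26*i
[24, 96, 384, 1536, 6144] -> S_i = 24*4^i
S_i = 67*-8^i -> [67, -536, 4288, -34304, 274432]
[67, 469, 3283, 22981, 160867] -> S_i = 67*7^i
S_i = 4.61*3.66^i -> [4.61, 16.87, 61.75, 226.02, 827.23]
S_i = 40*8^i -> [40, 320, 2560, 20480, 163840]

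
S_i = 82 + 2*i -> [82, 84, 86, 88, 90]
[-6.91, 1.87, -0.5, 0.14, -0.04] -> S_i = -6.91*(-0.27)^i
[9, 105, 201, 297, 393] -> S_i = 9 + 96*i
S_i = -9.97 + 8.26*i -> [-9.97, -1.71, 6.55, 14.81, 23.07]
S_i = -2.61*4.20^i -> [-2.61, -10.96, -46.04, -193.37, -812.15]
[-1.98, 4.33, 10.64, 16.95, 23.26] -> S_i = -1.98 + 6.31*i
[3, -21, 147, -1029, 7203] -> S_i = 3*-7^i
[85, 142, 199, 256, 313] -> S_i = 85 + 57*i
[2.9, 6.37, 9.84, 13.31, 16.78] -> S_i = 2.90 + 3.47*i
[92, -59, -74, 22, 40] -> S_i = Random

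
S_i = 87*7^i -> [87, 609, 4263, 29841, 208887]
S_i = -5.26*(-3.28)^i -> [-5.26, 17.25, -56.59, 185.61, -608.81]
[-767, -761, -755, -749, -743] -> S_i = -767 + 6*i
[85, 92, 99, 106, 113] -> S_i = 85 + 7*i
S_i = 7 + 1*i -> [7, 8, 9, 10, 11]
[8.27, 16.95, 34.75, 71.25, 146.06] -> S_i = 8.27*2.05^i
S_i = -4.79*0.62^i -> [-4.79, -2.97, -1.84, -1.14, -0.71]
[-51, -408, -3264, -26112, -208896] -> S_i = -51*8^i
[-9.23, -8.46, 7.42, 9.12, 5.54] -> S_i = Random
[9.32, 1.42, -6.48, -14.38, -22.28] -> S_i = 9.32 + -7.90*i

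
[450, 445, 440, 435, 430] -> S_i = 450 + -5*i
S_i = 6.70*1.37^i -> [6.7, 9.18, 12.58, 17.23, 23.6]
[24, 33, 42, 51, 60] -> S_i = 24 + 9*i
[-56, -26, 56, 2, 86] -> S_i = Random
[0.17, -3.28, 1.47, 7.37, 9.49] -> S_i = Random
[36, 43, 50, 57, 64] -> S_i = 36 + 7*i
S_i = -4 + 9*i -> [-4, 5, 14, 23, 32]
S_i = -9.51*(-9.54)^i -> [-9.51, 90.73, -865.52, 8257.06, -78772.39]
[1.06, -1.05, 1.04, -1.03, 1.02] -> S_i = 1.06*(-0.99)^i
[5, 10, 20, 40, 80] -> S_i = 5*2^i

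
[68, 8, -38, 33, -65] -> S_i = Random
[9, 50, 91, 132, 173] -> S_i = 9 + 41*i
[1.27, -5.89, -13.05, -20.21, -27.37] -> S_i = 1.27 + -7.16*i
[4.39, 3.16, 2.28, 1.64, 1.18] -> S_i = 4.39*0.72^i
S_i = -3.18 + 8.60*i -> [-3.18, 5.42, 14.02, 22.62, 31.22]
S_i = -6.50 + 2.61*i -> [-6.5, -3.89, -1.28, 1.33, 3.94]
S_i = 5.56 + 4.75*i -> [5.56, 10.31, 15.06, 19.81, 24.56]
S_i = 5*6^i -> [5, 30, 180, 1080, 6480]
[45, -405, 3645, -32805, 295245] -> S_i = 45*-9^i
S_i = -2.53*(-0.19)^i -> [-2.53, 0.48, -0.09, 0.02, -0.0]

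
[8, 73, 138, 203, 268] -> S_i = 8 + 65*i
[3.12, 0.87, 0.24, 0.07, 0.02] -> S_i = 3.12*0.28^i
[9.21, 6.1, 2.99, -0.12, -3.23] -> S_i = 9.21 + -3.11*i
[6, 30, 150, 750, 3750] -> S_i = 6*5^i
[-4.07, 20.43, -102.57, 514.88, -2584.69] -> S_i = -4.07*(-5.02)^i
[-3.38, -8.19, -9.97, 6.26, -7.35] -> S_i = Random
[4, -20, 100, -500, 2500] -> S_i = 4*-5^i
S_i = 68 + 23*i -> [68, 91, 114, 137, 160]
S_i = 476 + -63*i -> [476, 413, 350, 287, 224]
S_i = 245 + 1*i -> [245, 246, 247, 248, 249]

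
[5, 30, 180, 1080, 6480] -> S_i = 5*6^i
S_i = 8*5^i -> [8, 40, 200, 1000, 5000]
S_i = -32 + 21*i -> [-32, -11, 10, 31, 52]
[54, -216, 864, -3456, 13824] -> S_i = 54*-4^i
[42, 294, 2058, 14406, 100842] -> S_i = 42*7^i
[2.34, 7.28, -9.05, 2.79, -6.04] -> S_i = Random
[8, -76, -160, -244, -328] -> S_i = 8 + -84*i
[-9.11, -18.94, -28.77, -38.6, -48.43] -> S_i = -9.11 + -9.83*i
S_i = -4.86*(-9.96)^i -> [-4.86, 48.41, -482.12, 4801.91, -47827.05]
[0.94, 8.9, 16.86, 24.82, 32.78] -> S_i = 0.94 + 7.96*i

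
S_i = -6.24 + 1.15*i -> [-6.24, -5.09, -3.94, -2.79, -1.64]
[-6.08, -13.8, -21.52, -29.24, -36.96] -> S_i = -6.08 + -7.72*i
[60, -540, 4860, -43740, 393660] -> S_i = 60*-9^i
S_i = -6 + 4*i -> [-6, -2, 2, 6, 10]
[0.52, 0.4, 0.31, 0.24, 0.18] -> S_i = 0.52*0.77^i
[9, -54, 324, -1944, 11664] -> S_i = 9*-6^i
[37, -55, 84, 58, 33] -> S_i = Random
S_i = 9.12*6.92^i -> [9.12, 63.11, 436.72, 3022.13, 20913.14]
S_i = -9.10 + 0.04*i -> [-9.1, -9.06, -9.02, -8.98, -8.94]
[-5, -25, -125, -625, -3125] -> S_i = -5*5^i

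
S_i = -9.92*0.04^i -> [-9.92, -0.4, -0.02, -0.0, -0.0]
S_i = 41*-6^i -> [41, -246, 1476, -8856, 53136]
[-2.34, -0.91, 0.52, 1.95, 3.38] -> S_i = -2.34 + 1.43*i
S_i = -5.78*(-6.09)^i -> [-5.78, 35.2, -214.37, 1305.51, -7950.55]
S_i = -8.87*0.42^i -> [-8.87, -3.73, -1.56, -0.66, -0.28]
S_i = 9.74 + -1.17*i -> [9.74, 8.57, 7.4, 6.23, 5.06]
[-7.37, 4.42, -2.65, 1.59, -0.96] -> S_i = -7.37*(-0.60)^i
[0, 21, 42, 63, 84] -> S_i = 0 + 21*i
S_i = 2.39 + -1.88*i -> [2.39, 0.51, -1.37, -3.25, -5.13]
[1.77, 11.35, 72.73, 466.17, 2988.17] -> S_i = 1.77*6.41^i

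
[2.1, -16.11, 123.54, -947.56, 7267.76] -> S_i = 2.10*(-7.67)^i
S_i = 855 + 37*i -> [855, 892, 929, 966, 1003]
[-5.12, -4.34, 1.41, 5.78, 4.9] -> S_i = Random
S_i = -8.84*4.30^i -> [-8.84, -38.01, -163.45, -702.84, -3022.22]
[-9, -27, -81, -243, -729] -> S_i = -9*3^i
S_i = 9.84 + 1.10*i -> [9.84, 10.94, 12.04, 13.14, 14.24]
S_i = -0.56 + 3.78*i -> [-0.56, 3.22, 7.0, 10.78, 14.56]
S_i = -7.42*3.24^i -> [-7.42, -24.04, -77.89, -252.37, -817.68]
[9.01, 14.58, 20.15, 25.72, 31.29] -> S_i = 9.01 + 5.57*i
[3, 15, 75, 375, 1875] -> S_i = 3*5^i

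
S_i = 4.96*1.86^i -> [4.96, 9.23, 17.16, 31.92, 59.37]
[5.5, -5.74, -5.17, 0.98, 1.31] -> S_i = Random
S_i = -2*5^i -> [-2, -10, -50, -250, -1250]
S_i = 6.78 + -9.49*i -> [6.78, -2.71, -12.2, -21.69, -31.18]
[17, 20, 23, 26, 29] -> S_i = 17 + 3*i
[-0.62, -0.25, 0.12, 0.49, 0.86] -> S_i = -0.62 + 0.37*i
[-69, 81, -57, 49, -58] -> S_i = Random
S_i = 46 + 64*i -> [46, 110, 174, 238, 302]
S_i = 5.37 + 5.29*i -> [5.37, 10.66, 15.95, 21.24, 26.53]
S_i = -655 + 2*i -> [-655, -653, -651, -649, -647]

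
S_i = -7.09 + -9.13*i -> [-7.09, -16.22, -25.35, -34.48, -43.61]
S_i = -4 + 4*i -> [-4, 0, 4, 8, 12]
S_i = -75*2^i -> [-75, -150, -300, -600, -1200]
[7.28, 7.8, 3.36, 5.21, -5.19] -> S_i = Random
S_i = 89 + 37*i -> [89, 126, 163, 200, 237]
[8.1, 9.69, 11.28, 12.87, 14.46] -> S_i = 8.10 + 1.59*i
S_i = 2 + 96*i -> [2, 98, 194, 290, 386]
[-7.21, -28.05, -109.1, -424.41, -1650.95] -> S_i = -7.21*3.89^i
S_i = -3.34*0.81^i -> [-3.34, -2.71, -2.19, -1.78, -1.44]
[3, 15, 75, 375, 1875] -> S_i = 3*5^i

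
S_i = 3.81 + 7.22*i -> [3.81, 11.03, 18.25, 25.47, 32.69]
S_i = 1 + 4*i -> [1, 5, 9, 13, 17]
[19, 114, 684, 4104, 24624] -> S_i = 19*6^i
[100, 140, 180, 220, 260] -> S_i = 100 + 40*i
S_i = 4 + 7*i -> [4, 11, 18, 25, 32]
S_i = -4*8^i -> [-4, -32, -256, -2048, -16384]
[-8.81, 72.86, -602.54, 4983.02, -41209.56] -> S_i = -8.81*(-8.27)^i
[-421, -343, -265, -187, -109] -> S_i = -421 + 78*i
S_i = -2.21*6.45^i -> [-2.21, -14.25, -91.94, -593.02, -3825.0]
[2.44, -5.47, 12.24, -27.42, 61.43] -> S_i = 2.44*(-2.24)^i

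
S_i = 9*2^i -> [9, 18, 36, 72, 144]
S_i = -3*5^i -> [-3, -15, -75, -375, -1875]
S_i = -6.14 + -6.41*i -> [-6.14, -12.55, -18.96, -25.37, -31.78]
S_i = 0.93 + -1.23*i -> [0.93, -0.3, -1.53, -2.76, -3.99]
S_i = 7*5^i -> [7, 35, 175, 875, 4375]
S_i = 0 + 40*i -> [0, 40, 80, 120, 160]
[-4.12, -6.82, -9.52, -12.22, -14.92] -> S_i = -4.12 + -2.70*i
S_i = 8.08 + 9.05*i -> [8.08, 17.13, 26.18, 35.23, 44.28]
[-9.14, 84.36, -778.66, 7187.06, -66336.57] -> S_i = -9.14*(-9.23)^i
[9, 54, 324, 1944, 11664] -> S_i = 9*6^i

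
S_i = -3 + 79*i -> [-3, 76, 155, 234, 313]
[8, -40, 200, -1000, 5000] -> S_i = 8*-5^i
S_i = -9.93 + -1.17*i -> [-9.93, -11.1, -12.27, -13.44, -14.61]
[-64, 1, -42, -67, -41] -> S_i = Random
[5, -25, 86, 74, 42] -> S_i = Random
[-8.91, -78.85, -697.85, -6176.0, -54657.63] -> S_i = -8.91*8.85^i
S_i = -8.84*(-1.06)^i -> [-8.84, 9.37, -9.93, 10.53, -11.16]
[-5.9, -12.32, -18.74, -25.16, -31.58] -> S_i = -5.90 + -6.42*i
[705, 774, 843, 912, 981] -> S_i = 705 + 69*i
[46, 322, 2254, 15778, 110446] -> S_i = 46*7^i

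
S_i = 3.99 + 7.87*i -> [3.99, 11.86, 19.73, 27.6, 35.47]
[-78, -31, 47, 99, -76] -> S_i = Random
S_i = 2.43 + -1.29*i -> [2.43, 1.14, -0.15, -1.44, -2.73]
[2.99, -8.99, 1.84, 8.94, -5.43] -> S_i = Random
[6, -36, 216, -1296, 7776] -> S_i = 6*-6^i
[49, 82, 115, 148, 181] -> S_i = 49 + 33*i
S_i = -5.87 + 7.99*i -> [-5.87, 2.12, 10.11, 18.1, 26.09]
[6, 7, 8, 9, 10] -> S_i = 6 + 1*i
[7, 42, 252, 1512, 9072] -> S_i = 7*6^i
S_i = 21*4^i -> [21, 84, 336, 1344, 5376]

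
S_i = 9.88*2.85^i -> [9.88, 28.16, 80.25, 228.71, 651.83]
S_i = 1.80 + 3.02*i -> [1.8, 4.82, 7.84, 10.86, 13.88]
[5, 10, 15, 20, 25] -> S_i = 5 + 5*i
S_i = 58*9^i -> [58, 522, 4698, 42282, 380538]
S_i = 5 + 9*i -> [5, 14, 23, 32, 41]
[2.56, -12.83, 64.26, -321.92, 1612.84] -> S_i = 2.56*(-5.01)^i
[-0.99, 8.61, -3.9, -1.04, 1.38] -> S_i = Random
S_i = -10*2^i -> [-10, -20, -40, -80, -160]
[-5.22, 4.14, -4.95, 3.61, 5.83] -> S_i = Random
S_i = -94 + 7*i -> [-94, -87, -80, -73, -66]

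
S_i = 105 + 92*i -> [105, 197, 289, 381, 473]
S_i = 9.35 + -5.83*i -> [9.35, 3.52, -2.31, -8.14, -13.97]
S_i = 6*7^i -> [6, 42, 294, 2058, 14406]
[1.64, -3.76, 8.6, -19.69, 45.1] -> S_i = 1.64*(-2.29)^i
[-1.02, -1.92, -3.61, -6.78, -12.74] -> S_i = -1.02*1.88^i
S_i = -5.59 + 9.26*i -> [-5.59, 3.67, 12.93, 22.19, 31.45]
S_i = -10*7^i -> [-10, -70, -490, -3430, -24010]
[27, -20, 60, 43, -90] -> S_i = Random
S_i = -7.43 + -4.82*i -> [-7.43, -12.25, -17.07, -21.89, -26.71]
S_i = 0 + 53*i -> [0, 53, 106, 159, 212]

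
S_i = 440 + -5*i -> [440, 435, 430, 425, 420]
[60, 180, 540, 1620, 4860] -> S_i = 60*3^i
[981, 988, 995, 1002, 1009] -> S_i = 981 + 7*i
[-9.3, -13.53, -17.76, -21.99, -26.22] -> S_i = -9.30 + -4.23*i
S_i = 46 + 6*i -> [46, 52, 58, 64, 70]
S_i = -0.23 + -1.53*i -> [-0.23, -1.76, -3.29, -4.82, -6.35]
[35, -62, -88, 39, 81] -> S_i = Random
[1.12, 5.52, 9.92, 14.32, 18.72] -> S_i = 1.12 + 4.40*i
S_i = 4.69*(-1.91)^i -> [4.69, -8.96, 17.11, -32.68, 62.42]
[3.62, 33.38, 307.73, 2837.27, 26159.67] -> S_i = 3.62*9.22^i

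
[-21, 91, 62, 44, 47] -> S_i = Random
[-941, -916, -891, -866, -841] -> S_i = -941 + 25*i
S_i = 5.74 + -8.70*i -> [5.74, -2.96, -11.66, -20.36, -29.06]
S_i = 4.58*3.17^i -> [4.58, 14.52, 46.02, 145.9, 462.49]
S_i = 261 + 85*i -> [261, 346, 431, 516, 601]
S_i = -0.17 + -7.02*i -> [-0.17, -7.19, -14.21, -21.23, -28.25]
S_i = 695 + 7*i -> [695, 702, 709, 716, 723]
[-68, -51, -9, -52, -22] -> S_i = Random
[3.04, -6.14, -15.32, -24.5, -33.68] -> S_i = 3.04 + -9.18*i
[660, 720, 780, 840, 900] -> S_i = 660 + 60*i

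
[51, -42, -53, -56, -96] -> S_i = Random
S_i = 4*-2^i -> [4, -8, 16, -32, 64]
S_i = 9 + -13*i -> [9, -4, -17, -30, -43]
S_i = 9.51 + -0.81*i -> [9.51, 8.7, 7.89, 7.08, 6.27]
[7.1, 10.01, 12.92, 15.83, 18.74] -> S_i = 7.10 + 2.91*i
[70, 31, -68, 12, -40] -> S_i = Random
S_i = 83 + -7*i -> [83, 76, 69, 62, 55]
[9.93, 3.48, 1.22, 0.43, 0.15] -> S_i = 9.93*0.35^i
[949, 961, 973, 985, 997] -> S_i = 949 + 12*i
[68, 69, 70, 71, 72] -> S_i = 68 + 1*i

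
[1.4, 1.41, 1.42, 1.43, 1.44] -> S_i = 1.40 + 0.01*i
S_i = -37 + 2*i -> [-37, -35, -33, -31, -29]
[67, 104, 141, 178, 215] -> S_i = 67 + 37*i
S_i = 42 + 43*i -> [42, 85, 128, 171, 214]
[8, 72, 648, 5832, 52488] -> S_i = 8*9^i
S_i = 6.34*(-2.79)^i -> [6.34, -17.69, 49.35, -137.69, 384.15]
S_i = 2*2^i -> [2, 4, 8, 16, 32]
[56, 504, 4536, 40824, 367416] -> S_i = 56*9^i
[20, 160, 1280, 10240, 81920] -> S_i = 20*8^i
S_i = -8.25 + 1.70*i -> [-8.25, -6.55, -4.85, -3.15, -1.45]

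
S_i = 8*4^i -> [8, 32, 128, 512, 2048]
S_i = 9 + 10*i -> [9, 19, 29, 39, 49]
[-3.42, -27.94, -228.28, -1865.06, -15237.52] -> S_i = -3.42*8.17^i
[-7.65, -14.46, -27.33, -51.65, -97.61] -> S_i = -7.65*1.89^i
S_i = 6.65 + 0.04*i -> [6.65, 6.69, 6.73, 6.77, 6.81]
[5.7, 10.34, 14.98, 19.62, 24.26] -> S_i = 5.70 + 4.64*i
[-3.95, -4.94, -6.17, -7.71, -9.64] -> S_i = -3.95*1.25^i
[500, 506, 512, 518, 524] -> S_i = 500 + 6*i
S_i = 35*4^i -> [35, 140, 560, 2240, 8960]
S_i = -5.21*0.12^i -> [-5.21, -0.63, -0.08, -0.01, -0.0]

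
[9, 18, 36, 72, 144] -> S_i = 9*2^i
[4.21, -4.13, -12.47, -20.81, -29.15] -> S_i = 4.21 + -8.34*i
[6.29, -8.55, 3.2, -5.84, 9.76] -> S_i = Random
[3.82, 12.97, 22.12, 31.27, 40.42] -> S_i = 3.82 + 9.15*i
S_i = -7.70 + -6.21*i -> [-7.7, -13.91, -20.12, -26.33, -32.54]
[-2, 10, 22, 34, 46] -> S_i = -2 + 12*i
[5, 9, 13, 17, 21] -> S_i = 5 + 4*i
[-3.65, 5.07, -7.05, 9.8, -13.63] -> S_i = -3.65*(-1.39)^i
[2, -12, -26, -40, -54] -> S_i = 2 + -14*i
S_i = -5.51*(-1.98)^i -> [-5.51, 10.91, -21.6, 42.77, -84.69]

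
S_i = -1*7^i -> [-1, -7, -49, -343, -2401]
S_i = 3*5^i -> [3, 15, 75, 375, 1875]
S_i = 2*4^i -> [2, 8, 32, 128, 512]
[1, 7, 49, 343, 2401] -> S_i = 1*7^i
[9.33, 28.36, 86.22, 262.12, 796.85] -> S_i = 9.33*3.04^i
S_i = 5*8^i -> [5, 40, 320, 2560, 20480]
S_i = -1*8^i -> [-1, -8, -64, -512, -4096]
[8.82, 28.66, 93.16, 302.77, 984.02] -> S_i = 8.82*3.25^i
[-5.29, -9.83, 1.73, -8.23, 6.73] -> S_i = Random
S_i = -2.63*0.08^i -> [-2.63, -0.21, -0.02, -0.0, -0.0]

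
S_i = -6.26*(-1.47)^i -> [-6.26, 9.2, -13.53, 19.89, -29.23]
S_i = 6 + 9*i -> [6, 15, 24, 33, 42]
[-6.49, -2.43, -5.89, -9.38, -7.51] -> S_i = Random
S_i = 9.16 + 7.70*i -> [9.16, 16.86, 24.56, 32.26, 39.96]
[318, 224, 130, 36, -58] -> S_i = 318 + -94*i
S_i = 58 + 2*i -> [58, 60, 62, 64, 66]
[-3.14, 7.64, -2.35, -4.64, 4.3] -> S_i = Random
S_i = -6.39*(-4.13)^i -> [-6.39, 26.39, -108.99, 450.14, -1859.09]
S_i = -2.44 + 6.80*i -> [-2.44, 4.36, 11.16, 17.96, 24.76]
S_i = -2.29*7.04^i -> [-2.29, -16.12, -113.5, -799.01, -5625.05]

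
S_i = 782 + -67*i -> [782, 715, 648, 581, 514]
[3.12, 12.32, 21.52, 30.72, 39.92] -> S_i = 3.12 + 9.20*i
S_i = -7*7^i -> [-7, -49, -343, -2401, -16807]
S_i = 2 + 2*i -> [2, 4, 6, 8, 10]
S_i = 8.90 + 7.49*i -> [8.9, 16.39, 23.88, 31.37, 38.86]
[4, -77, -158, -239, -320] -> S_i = 4 + -81*i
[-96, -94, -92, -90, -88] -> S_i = -96 + 2*i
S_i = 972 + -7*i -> [972, 965, 958, 951, 944]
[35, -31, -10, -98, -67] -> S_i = Random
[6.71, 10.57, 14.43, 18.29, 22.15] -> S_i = 6.71 + 3.86*i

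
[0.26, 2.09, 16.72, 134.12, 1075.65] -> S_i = 0.26*8.02^i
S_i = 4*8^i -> [4, 32, 256, 2048, 16384]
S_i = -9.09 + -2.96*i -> [-9.09, -12.05, -15.01, -17.97, -20.93]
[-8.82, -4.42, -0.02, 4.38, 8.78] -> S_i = -8.82 + 4.40*i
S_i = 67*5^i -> [67, 335, 1675, 8375, 41875]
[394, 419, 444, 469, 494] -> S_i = 394 + 25*i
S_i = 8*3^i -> [8, 24, 72, 216, 648]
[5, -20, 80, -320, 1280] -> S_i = 5*-4^i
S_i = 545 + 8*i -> [545, 553, 561, 569, 577]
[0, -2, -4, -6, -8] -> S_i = 0 + -2*i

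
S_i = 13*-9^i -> [13, -117, 1053, -9477, 85293]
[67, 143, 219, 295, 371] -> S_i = 67 + 76*i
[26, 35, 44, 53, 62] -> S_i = 26 + 9*i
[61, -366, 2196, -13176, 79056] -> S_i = 61*-6^i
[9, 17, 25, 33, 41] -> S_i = 9 + 8*i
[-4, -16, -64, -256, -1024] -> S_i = -4*4^i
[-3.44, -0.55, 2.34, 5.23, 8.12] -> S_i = -3.44 + 2.89*i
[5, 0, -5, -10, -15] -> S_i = 5 + -5*i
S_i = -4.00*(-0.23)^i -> [-4.0, 0.92, -0.21, 0.05, -0.01]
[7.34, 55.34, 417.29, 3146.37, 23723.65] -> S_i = 7.34*7.54^i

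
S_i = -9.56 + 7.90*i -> [-9.56, -1.66, 6.24, 14.14, 22.04]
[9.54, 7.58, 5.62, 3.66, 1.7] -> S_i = 9.54 + -1.96*i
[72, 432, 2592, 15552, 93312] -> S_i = 72*6^i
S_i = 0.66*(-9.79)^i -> [0.66, -6.46, 63.26, -619.29, 6062.82]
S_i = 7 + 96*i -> [7, 103, 199, 295, 391]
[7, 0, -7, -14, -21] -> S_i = 7 + -7*i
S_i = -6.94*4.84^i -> [-6.94, -33.59, -162.57, -786.86, -3808.39]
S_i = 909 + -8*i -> [909, 901, 893, 885, 877]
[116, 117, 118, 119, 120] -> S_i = 116 + 1*i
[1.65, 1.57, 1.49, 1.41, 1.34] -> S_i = 1.65*0.95^i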